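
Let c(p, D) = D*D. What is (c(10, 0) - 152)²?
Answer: 23104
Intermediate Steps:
c(p, D) = D²
(c(10, 0) - 152)² = (0² - 152)² = (0 - 152)² = (-152)² = 23104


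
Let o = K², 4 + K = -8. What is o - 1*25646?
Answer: -25502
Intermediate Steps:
K = -12 (K = -4 - 8 = -12)
o = 144 (o = (-12)² = 144)
o - 1*25646 = 144 - 1*25646 = 144 - 25646 = -25502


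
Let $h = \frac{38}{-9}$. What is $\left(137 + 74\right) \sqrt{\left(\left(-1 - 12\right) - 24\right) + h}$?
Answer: $\frac{211 i \sqrt{371}}{3} \approx 1354.7 i$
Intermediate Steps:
$h = - \frac{38}{9}$ ($h = 38 \left(- \frac{1}{9}\right) = - \frac{38}{9} \approx -4.2222$)
$\left(137 + 74\right) \sqrt{\left(\left(-1 - 12\right) - 24\right) + h} = \left(137 + 74\right) \sqrt{\left(\left(-1 - 12\right) - 24\right) - \frac{38}{9}} = 211 \sqrt{\left(-13 - 24\right) - \frac{38}{9}} = 211 \sqrt{-37 - \frac{38}{9}} = 211 \sqrt{- \frac{371}{9}} = 211 \frac{i \sqrt{371}}{3} = \frac{211 i \sqrt{371}}{3}$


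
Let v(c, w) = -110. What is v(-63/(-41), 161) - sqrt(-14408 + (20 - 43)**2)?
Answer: -110 - I*sqrt(13879) ≈ -110.0 - 117.81*I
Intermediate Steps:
v(-63/(-41), 161) - sqrt(-14408 + (20 - 43)**2) = -110 - sqrt(-14408 + (20 - 43)**2) = -110 - sqrt(-14408 + (-23)**2) = -110 - sqrt(-14408 + 529) = -110 - sqrt(-13879) = -110 - I*sqrt(13879)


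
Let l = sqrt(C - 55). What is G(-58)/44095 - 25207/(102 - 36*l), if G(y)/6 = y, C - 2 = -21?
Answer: -18901711169/781275210 - 25207*I*sqrt(74)/2953 ≈ -24.193 - 73.43*I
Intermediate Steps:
C = -19 (C = 2 - 21 = -19)
l = I*sqrt(74) (l = sqrt(-19 - 55) = sqrt(-74) = I*sqrt(74) ≈ 8.6023*I)
G(y) = 6*y
G(-58)/44095 - 25207/(102 - 36*l) = (6*(-58))/44095 - 25207/(102 - 36*I*sqrt(74)) = -348*1/44095 - 25207/(102 - 36*I*sqrt(74)) = -348/44095 - 25207/(102 - 36*I*sqrt(74))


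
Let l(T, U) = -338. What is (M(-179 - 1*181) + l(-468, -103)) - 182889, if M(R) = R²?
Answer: -53627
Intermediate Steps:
(M(-179 - 1*181) + l(-468, -103)) - 182889 = ((-179 - 1*181)² - 338) - 182889 = ((-179 - 181)² - 338) - 182889 = ((-360)² - 338) - 182889 = (129600 - 338) - 182889 = 129262 - 182889 = -53627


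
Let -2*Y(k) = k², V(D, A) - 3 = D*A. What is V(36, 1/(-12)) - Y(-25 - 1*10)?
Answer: 1225/2 ≈ 612.50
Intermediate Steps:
V(D, A) = 3 + A*D (V(D, A) = 3 + D*A = 3 + A*D)
Y(k) = -k²/2
V(36, 1/(-12)) - Y(-25 - 1*10) = (3 + 36/(-12)) - (-1)*(-25 - 1*10)²/2 = (3 - 1/12*36) - (-1)*(-25 - 10)²/2 = (3 - 3) - (-1)*(-35)²/2 = 0 - (-1)*1225/2 = 0 - 1*(-1225/2) = 0 + 1225/2 = 1225/2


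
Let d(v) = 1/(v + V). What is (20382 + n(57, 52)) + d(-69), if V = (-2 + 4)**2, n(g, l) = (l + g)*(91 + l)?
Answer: 2337984/65 ≈ 35969.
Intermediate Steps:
n(g, l) = (91 + l)*(g + l) (n(g, l) = (g + l)*(91 + l) = (91 + l)*(g + l))
V = 4 (V = 2**2 = 4)
d(v) = 1/(4 + v) (d(v) = 1/(v + 4) = 1/(4 + v))
(20382 + n(57, 52)) + d(-69) = (20382 + (52**2 + 91*57 + 91*52 + 57*52)) + 1/(4 - 69) = (20382 + (2704 + 5187 + 4732 + 2964)) + 1/(-65) = (20382 + 15587) - 1/65 = 35969 - 1/65 = 2337984/65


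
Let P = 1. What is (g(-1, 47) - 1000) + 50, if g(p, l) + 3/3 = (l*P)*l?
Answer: 1258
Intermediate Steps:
g(p, l) = -1 + l**2 (g(p, l) = -1 + (l*1)*l = -1 + l*l = -1 + l**2)
(g(-1, 47) - 1000) + 50 = ((-1 + 47**2) - 1000) + 50 = ((-1 + 2209) - 1000) + 50 = (2208 - 1000) + 50 = 1208 + 50 = 1258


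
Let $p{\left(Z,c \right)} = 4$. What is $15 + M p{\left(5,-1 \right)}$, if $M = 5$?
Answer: $35$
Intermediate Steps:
$15 + M p{\left(5,-1 \right)} = 15 + 5 \cdot 4 = 15 + 20 = 35$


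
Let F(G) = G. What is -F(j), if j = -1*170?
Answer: 170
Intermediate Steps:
j = -170
-F(j) = -1*(-170) = 170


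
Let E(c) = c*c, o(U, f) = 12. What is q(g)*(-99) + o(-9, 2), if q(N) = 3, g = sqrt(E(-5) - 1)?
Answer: -285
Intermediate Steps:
E(c) = c**2
g = 2*sqrt(6) (g = sqrt((-5)**2 - 1) = sqrt(25 - 1) = sqrt(24) = 2*sqrt(6) ≈ 4.8990)
q(g)*(-99) + o(-9, 2) = 3*(-99) + 12 = -297 + 12 = -285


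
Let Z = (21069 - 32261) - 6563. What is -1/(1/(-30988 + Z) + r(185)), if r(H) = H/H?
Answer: -48743/48742 ≈ -1.0000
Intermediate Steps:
Z = -17755 (Z = -11192 - 6563 = -17755)
r(H) = 1
-1/(1/(-30988 + Z) + r(185)) = -1/(1/(-30988 - 17755) + 1) = -1/(1/(-48743) + 1) = -1/(-1/48743 + 1) = -1/48742/48743 = -1*48743/48742 = -48743/48742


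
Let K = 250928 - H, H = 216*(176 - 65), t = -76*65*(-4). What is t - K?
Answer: -207192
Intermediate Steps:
t = 19760 (t = -4940*(-4) = 19760)
H = 23976 (H = 216*111 = 23976)
K = 226952 (K = 250928 - 1*23976 = 250928 - 23976 = 226952)
t - K = 19760 - 1*226952 = 19760 - 226952 = -207192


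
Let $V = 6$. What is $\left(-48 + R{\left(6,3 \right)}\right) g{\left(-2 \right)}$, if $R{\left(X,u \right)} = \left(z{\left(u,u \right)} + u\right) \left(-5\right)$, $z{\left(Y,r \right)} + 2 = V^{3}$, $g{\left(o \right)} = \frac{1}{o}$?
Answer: $\frac{1133}{2} \approx 566.5$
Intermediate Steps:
$z{\left(Y,r \right)} = 214$ ($z{\left(Y,r \right)} = -2 + 6^{3} = -2 + 216 = 214$)
$R{\left(X,u \right)} = -1070 - 5 u$ ($R{\left(X,u \right)} = \left(214 + u\right) \left(-5\right) = -1070 - 5 u$)
$\left(-48 + R{\left(6,3 \right)}\right) g{\left(-2 \right)} = \frac{-48 - 1085}{-2} = \left(-48 - 1085\right) \left(- \frac{1}{2}\right) = \left(-1133\right) \left(- \frac{1}{2}\right) = \frac{1133}{2}$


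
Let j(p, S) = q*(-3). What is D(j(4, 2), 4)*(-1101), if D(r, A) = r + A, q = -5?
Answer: -20919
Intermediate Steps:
j(p, S) = 15 (j(p, S) = -5*(-3) = 15)
D(r, A) = A + r
D(j(4, 2), 4)*(-1101) = (4 + 15)*(-1101) = 19*(-1101) = -20919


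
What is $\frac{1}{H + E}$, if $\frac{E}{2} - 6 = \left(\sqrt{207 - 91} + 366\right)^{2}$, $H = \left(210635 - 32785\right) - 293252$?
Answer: $\frac{25459}{3847527030} - \frac{244 \sqrt{29}}{1923763515} \approx 5.934 \cdot 10^{-6}$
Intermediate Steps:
$H = -115402$ ($H = 177850 - 293252 = -115402$)
$E = 12 + 2 \left(366 + 2 \sqrt{29}\right)^{2}$ ($E = 12 + 2 \left(\sqrt{207 - 91} + 366\right)^{2} = 12 + 2 \left(\sqrt{116} + 366\right)^{2} = 12 + 2 \left(2 \sqrt{29} + 366\right)^{2} = 12 + 2 \left(366 + 2 \sqrt{29}\right)^{2} \approx 2.8392 \cdot 10^{5}$)
$\frac{1}{H + E} = \frac{1}{-115402 + \left(268156 + 2928 \sqrt{29}\right)} = \frac{1}{152754 + 2928 \sqrt{29}}$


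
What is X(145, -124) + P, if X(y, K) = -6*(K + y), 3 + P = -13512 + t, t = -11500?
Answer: -25141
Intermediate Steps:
P = -25015 (P = -3 + (-13512 - 11500) = -3 - 25012 = -25015)
X(y, K) = -6*K - 6*y
X(145, -124) + P = (-6*(-124) - 6*145) - 25015 = (744 - 870) - 25015 = -126 - 25015 = -25141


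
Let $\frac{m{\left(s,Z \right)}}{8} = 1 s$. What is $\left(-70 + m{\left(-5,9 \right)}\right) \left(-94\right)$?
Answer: $10340$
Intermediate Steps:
$m{\left(s,Z \right)} = 8 s$ ($m{\left(s,Z \right)} = 8 \cdot 1 s = 8 s$)
$\left(-70 + m{\left(-5,9 \right)}\right) \left(-94\right) = \left(-70 + 8 \left(-5\right)\right) \left(-94\right) = \left(-70 - 40\right) \left(-94\right) = \left(-110\right) \left(-94\right) = 10340$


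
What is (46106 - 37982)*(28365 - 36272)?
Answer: -64236468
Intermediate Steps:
(46106 - 37982)*(28365 - 36272) = 8124*(-7907) = -64236468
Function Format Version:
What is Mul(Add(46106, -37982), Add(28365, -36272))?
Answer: -64236468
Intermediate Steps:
Mul(Add(46106, -37982), Add(28365, -36272)) = Mul(8124, -7907) = -64236468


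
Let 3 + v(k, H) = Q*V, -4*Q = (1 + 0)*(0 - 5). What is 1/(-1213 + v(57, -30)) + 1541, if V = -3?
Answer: 7518535/4879 ≈ 1541.0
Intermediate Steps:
Q = 5/4 (Q = -(1 + 0)*(0 - 5)/4 = -(-5)/4 = -¼*(-5) = 5/4 ≈ 1.2500)
v(k, H) = -27/4 (v(k, H) = -3 + (5/4)*(-3) = -3 - 15/4 = -27/4)
1/(-1213 + v(57, -30)) + 1541 = 1/(-1213 - 27/4) + 1541 = 1/(-4879/4) + 1541 = -4/4879 + 1541 = 7518535/4879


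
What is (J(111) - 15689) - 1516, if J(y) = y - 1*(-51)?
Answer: -17043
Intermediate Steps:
J(y) = 51 + y (J(y) = y + 51 = 51 + y)
(J(111) - 15689) - 1516 = ((51 + 111) - 15689) - 1516 = (162 - 15689) - 1516 = -15527 - 1516 = -17043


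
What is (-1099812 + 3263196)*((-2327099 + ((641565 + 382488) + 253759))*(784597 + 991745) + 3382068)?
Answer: -4032308042951475024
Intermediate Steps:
(-1099812 + 3263196)*((-2327099 + ((641565 + 382488) + 253759))*(784597 + 991745) + 3382068) = 2163384*((-2327099 + (1024053 + 253759))*1776342 + 3382068) = 2163384*((-2327099 + 1277812)*1776342 + 3382068) = 2163384*(-1049287*1776342 + 3382068) = 2163384*(-1863892568154 + 3382068) = 2163384*(-1863889186086) = -4032308042951475024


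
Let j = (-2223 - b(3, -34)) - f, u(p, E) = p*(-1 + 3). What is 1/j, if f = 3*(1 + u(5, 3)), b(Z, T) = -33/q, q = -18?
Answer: -6/13547 ≈ -0.00044290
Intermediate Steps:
u(p, E) = 2*p (u(p, E) = p*2 = 2*p)
b(Z, T) = 11/6 (b(Z, T) = -33/(-18) = -33*(-1/18) = 11/6)
f = 33 (f = 3*(1 + 2*5) = 3*(1 + 10) = 3*11 = 33)
j = -13547/6 (j = (-2223 - 1*11/6) - 1*33 = (-2223 - 11/6) - 33 = -13349/6 - 33 = -13547/6 ≈ -2257.8)
1/j = 1/(-13547/6) = -6/13547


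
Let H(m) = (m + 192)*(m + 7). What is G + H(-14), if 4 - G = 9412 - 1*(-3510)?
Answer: -14164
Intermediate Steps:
G = -12918 (G = 4 - (9412 - 1*(-3510)) = 4 - (9412 + 3510) = 4 - 1*12922 = 4 - 12922 = -12918)
H(m) = (7 + m)*(192 + m) (H(m) = (192 + m)*(7 + m) = (7 + m)*(192 + m))
G + H(-14) = -12918 + (1344 + (-14)² + 199*(-14)) = -12918 + (1344 + 196 - 2786) = -12918 - 1246 = -14164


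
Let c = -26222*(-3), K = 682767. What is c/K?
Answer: 26222/227589 ≈ 0.11522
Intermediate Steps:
c = 78666
c/K = 78666/682767 = 78666*(1/682767) = 26222/227589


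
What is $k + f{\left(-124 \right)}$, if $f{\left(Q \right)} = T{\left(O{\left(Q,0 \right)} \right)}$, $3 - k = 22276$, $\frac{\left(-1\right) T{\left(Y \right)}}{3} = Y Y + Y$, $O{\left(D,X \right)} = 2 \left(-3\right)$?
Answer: $-22363$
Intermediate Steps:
$O{\left(D,X \right)} = -6$
$T{\left(Y \right)} = - 3 Y - 3 Y^{2}$ ($T{\left(Y \right)} = - 3 \left(Y Y + Y\right) = - 3 \left(Y^{2} + Y\right) = - 3 \left(Y + Y^{2}\right) = - 3 Y - 3 Y^{2}$)
$k = -22273$ ($k = 3 - 22276 = -22273$)
$f{\left(Q \right)} = -90$ ($f{\left(Q \right)} = \left(-3\right) \left(-6\right) \left(1 - 6\right) = \left(-3\right) \left(-6\right) \left(-5\right) = -90$)
$k + f{\left(-124 \right)} = -22273 - 90 = -22363$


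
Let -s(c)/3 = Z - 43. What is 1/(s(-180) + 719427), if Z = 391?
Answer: 1/718383 ≈ 1.3920e-6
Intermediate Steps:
s(c) = -1044 (s(c) = -3*(391 - 43) = -3*348 = -1044)
1/(s(-180) + 719427) = 1/(-1044 + 719427) = 1/718383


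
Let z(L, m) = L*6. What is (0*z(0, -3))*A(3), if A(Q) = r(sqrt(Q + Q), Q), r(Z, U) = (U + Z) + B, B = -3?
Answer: 0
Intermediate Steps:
r(Z, U) = -3 + U + Z (r(Z, U) = (U + Z) - 3 = -3 + U + Z)
z(L, m) = 6*L
A(Q) = -3 + Q + sqrt(2)*sqrt(Q) (A(Q) = -3 + Q + sqrt(Q + Q) = -3 + Q + sqrt(2*Q) = -3 + Q + sqrt(2)*sqrt(Q))
(0*z(0, -3))*A(3) = (0*(6*0))*(-3 + 3 + sqrt(2)*sqrt(3)) = (0*0)*(-3 + 3 + sqrt(6)) = 0*sqrt(6) = 0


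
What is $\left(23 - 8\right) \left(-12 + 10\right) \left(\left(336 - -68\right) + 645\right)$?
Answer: $-31470$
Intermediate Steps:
$\left(23 - 8\right) \left(-12 + 10\right) \left(\left(336 - -68\right) + 645\right) = 15 \left(-2\right) \left(\left(336 + 68\right) + 645\right) = - 30 \left(404 + 645\right) = \left(-30\right) 1049 = -31470$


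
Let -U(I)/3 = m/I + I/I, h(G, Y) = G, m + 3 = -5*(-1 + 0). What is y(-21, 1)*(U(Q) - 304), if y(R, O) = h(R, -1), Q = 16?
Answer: 51639/8 ≈ 6454.9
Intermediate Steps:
m = 2 (m = -3 - 5*(-1 + 0) = -3 - 5*(-1) = -3 + 5 = 2)
y(R, O) = R
U(I) = -3 - 6/I (U(I) = -3*(2/I + I/I) = -3*(2/I + 1) = -3*(1 + 2/I) = -3 - 6/I)
y(-21, 1)*(U(Q) - 304) = -21*((-3 - 6/16) - 304) = -21*((-3 - 6*1/16) - 304) = -21*((-3 - 3/8) - 304) = -21*(-27/8 - 304) = -21*(-2459/8) = 51639/8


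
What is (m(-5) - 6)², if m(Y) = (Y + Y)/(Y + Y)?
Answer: 25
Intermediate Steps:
m(Y) = 1 (m(Y) = (2*Y)/((2*Y)) = (2*Y)*(1/(2*Y)) = 1)
(m(-5) - 6)² = (1 - 6)² = (-5)² = 25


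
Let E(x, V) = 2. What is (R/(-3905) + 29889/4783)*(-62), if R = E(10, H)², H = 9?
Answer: -7235239606/18677615 ≈ -387.38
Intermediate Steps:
R = 4 (R = 2² = 4)
(R/(-3905) + 29889/4783)*(-62) = (4/(-3905) + 29889/4783)*(-62) = (4*(-1/3905) + 29889*(1/4783))*(-62) = (-4/3905 + 29889/4783)*(-62) = (116697413/18677615)*(-62) = -7235239606/18677615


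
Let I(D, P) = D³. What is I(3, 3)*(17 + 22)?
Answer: 1053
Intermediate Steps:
I(3, 3)*(17 + 22) = 3³*(17 + 22) = 27*39 = 1053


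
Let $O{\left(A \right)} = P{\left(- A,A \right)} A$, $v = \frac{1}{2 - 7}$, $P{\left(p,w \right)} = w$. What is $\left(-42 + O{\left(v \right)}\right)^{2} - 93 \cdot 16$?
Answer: $\frac{170401}{625} \approx 272.64$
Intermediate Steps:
$v = - \frac{1}{5}$ ($v = \frac{1}{-5} = - \frac{1}{5} \approx -0.2$)
$O{\left(A \right)} = A^{2}$ ($O{\left(A \right)} = A A = A^{2}$)
$\left(-42 + O{\left(v \right)}\right)^{2} - 93 \cdot 16 = \left(-42 + \left(- \frac{1}{5}\right)^{2}\right)^{2} - 93 \cdot 16 = \left(-42 + \frac{1}{25}\right)^{2} - 1488 = \left(- \frac{1049}{25}\right)^{2} - 1488 = \frac{1100401}{625} - 1488 = \frac{170401}{625}$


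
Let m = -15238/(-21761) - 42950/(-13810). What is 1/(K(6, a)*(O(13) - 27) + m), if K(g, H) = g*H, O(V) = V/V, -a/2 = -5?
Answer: -30051941/46766520787 ≈ -0.00064259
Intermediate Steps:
a = 10 (a = -2*(-5) = 10)
O(V) = 1
m = 114507173/30051941 (m = -15238*(-1/21761) - 42950*(-1/13810) = 15238/21761 + 4295/1381 = 114507173/30051941 ≈ 3.8103)
K(g, H) = H*g
1/(K(6, a)*(O(13) - 27) + m) = 1/((10*6)*(1 - 27) + 114507173/30051941) = 1/(60*(-26) + 114507173/30051941) = 1/(-1560 + 114507173/30051941) = 1/(-46766520787/30051941) = -30051941/46766520787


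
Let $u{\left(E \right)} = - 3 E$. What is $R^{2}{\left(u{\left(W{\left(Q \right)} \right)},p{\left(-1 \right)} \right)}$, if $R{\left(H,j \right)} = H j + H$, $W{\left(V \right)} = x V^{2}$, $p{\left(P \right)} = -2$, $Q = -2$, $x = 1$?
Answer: $144$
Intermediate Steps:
$W{\left(V \right)} = V^{2}$ ($W{\left(V \right)} = 1 V^{2} = V^{2}$)
$R{\left(H,j \right)} = H + H j$
$R^{2}{\left(u{\left(W{\left(Q \right)} \right)},p{\left(-1 \right)} \right)} = \left(- 3 \left(-2\right)^{2} \left(1 - 2\right)\right)^{2} = \left(\left(-3\right) 4 \left(-1\right)\right)^{2} = \left(\left(-12\right) \left(-1\right)\right)^{2} = 12^{2} = 144$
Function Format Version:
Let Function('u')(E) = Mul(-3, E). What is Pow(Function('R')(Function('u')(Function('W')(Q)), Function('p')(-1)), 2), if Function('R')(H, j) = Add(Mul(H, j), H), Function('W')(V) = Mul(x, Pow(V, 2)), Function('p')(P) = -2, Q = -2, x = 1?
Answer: 144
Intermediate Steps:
Function('W')(V) = Pow(V, 2) (Function('W')(V) = Mul(1, Pow(V, 2)) = Pow(V, 2))
Function('R')(H, j) = Add(H, Mul(H, j))
Pow(Function('R')(Function('u')(Function('W')(Q)), Function('p')(-1)), 2) = Pow(Mul(Mul(-3, Pow(-2, 2)), Add(1, -2)), 2) = Pow(Mul(Mul(-3, 4), -1), 2) = Pow(Mul(-12, -1), 2) = Pow(12, 2) = 144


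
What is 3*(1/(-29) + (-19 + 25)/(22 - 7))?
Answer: 159/145 ≈ 1.0966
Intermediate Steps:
3*(1/(-29) + (-19 + 25)/(22 - 7)) = 3*(-1/29 + 6/15) = 3*(-1/29 + 6*(1/15)) = 3*(-1/29 + ⅖) = 3*(53/145) = 159/145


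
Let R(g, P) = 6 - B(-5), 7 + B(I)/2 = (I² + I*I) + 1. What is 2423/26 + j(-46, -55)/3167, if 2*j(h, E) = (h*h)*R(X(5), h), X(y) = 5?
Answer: 5417985/82342 ≈ 65.799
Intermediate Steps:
B(I) = -12 + 4*I² (B(I) = -14 + 2*((I² + I*I) + 1) = -14 + 2*((I² + I²) + 1) = -14 + 2*(2*I² + 1) = -14 + 2*(1 + 2*I²) = -14 + (2 + 4*I²) = -12 + 4*I²)
R(g, P) = -82 (R(g, P) = 6 - (-12 + 4*(-5)²) = 6 - (-12 + 4*25) = 6 - (-12 + 100) = 6 - 1*88 = 6 - 88 = -82)
j(h, E) = -41*h² (j(h, E) = ((h*h)*(-82))/2 = (h²*(-82))/2 = (-82*h²)/2 = -41*h²)
2423/26 + j(-46, -55)/3167 = 2423/26 - 41*(-46)²/3167 = 2423*(1/26) - 41*2116*(1/3167) = 2423/26 - 86756*1/3167 = 2423/26 - 86756/3167 = 5417985/82342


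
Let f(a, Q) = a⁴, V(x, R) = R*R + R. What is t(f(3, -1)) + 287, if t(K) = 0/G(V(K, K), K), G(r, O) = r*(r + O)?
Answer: 287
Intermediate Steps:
V(x, R) = R + R² (V(x, R) = R² + R = R + R²)
G(r, O) = r*(O + r)
t(K) = 0 (t(K) = 0/(((K*(1 + K))*(K + K*(1 + K)))) = 0/((K*(1 + K)*(K + K*(1 + K)))) = 0*(1/(K*(1 + K)*(K + K*(1 + K)))) = 0)
t(f(3, -1)) + 287 = 0 + 287 = 287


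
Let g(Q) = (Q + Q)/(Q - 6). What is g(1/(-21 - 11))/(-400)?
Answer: -1/38600 ≈ -2.5907e-5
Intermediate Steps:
g(Q) = 2*Q/(-6 + Q) (g(Q) = (2*Q)/(-6 + Q) = 2*Q/(-6 + Q))
g(1/(-21 - 11))/(-400) = (2/((-21 - 11)*(-6 + 1/(-21 - 11))))/(-400) = (2/(-32*(-6 + 1/(-32))))*(-1/400) = (2*(-1/32)/(-6 - 1/32))*(-1/400) = (2*(-1/32)/(-193/32))*(-1/400) = (2*(-1/32)*(-32/193))*(-1/400) = (2/193)*(-1/400) = -1/38600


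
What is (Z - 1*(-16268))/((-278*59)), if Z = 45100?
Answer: -30684/8201 ≈ -3.7415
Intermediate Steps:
(Z - 1*(-16268))/((-278*59)) = (45100 - 1*(-16268))/((-278*59)) = (45100 + 16268)/(-16402) = 61368*(-1/16402) = -30684/8201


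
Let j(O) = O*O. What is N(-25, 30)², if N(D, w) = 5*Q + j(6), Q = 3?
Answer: 2601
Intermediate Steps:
j(O) = O²
N(D, w) = 51 (N(D, w) = 5*3 + 6² = 15 + 36 = 51)
N(-25, 30)² = 51² = 2601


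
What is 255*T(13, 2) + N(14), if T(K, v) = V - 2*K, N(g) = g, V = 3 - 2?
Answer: -6361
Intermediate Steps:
V = 1
T(K, v) = 1 - 2*K
255*T(13, 2) + N(14) = 255*(1 - 2*13) + 14 = 255*(1 - 26) + 14 = 255*(-25) + 14 = -6375 + 14 = -6361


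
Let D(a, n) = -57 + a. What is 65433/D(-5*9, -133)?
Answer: -1283/2 ≈ -641.50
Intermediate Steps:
65433/D(-5*9, -133) = 65433/(-57 - 5*9) = 65433/(-57 - 45) = 65433/(-102) = 65433*(-1/102) = -1283/2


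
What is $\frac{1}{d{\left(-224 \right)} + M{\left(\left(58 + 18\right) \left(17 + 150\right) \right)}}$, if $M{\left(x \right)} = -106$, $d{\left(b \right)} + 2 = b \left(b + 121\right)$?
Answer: $\frac{1}{22964} \approx 4.3546 \cdot 10^{-5}$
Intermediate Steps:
$d{\left(b \right)} = -2 + b \left(121 + b\right)$ ($d{\left(b \right)} = -2 + b \left(b + 121\right) = -2 + b \left(121 + b\right)$)
$\frac{1}{d{\left(-224 \right)} + M{\left(\left(58 + 18\right) \left(17 + 150\right) \right)}} = \frac{1}{\left(-2 + \left(-224\right)^{2} + 121 \left(-224\right)\right) - 106} = \frac{1}{\left(-2 + 50176 - 27104\right) - 106} = \frac{1}{23070 - 106} = \frac{1}{22964}$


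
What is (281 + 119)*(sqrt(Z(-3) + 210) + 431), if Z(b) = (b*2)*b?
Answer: 172400 + 800*sqrt(57) ≈ 1.7844e+5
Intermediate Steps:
Z(b) = 2*b**2 (Z(b) = (2*b)*b = 2*b**2)
(281 + 119)*(sqrt(Z(-3) + 210) + 431) = (281 + 119)*(sqrt(2*(-3)**2 + 210) + 431) = 400*(sqrt(2*9 + 210) + 431) = 400*(sqrt(18 + 210) + 431) = 400*(sqrt(228) + 431) = 400*(2*sqrt(57) + 431) = 400*(431 + 2*sqrt(57)) = 172400 + 800*sqrt(57)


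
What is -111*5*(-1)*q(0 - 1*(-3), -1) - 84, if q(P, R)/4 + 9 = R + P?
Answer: -15624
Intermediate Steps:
q(P, R) = -36 + 4*P + 4*R (q(P, R) = -36 + 4*(R + P) = -36 + 4*(P + R) = -36 + (4*P + 4*R) = -36 + 4*P + 4*R)
-111*5*(-1)*q(0 - 1*(-3), -1) - 84 = -111*5*(-1)*(-36 + 4*(0 - 1*(-3)) + 4*(-1)) - 84 = -(-555)*(-36 + 4*(0 + 3) - 4) - 84 = -(-555)*(-36 + 4*3 - 4) - 84 = -(-555)*(-36 + 12 - 4) - 84 = -(-555)*(-28) - 84 = -111*140 - 84 = -15540 - 84 = -15624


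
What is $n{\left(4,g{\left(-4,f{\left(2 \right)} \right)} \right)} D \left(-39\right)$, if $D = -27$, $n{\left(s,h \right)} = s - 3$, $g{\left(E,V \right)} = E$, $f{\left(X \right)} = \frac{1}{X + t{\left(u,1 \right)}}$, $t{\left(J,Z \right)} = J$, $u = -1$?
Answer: $1053$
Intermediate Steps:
$f{\left(X \right)} = \frac{1}{-1 + X}$ ($f{\left(X \right)} = \frac{1}{X - 1} = \frac{1}{-1 + X}$)
$n{\left(s,h \right)} = -3 + s$ ($n{\left(s,h \right)} = s - 3 = -3 + s$)
$n{\left(4,g{\left(-4,f{\left(2 \right)} \right)} \right)} D \left(-39\right) = \left(-3 + 4\right) \left(-27\right) \left(-39\right) = 1 \left(-27\right) \left(-39\right) = \left(-27\right) \left(-39\right) = 1053$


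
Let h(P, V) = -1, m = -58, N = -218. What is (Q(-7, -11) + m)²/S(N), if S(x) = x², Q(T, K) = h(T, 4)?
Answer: 3481/47524 ≈ 0.073247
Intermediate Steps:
Q(T, K) = -1
(Q(-7, -11) + m)²/S(N) = (-1 - 58)²/((-218)²) = (-59)²/47524 = 3481*(1/47524) = 3481/47524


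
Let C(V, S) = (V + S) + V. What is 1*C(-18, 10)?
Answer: -26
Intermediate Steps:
C(V, S) = S + 2*V (C(V, S) = (S + V) + V = S + 2*V)
1*C(-18, 10) = 1*(10 + 2*(-18)) = 1*(10 - 36) = 1*(-26) = -26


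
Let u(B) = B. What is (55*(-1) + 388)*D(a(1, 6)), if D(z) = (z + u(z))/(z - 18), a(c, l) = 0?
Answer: 0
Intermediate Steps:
D(z) = 2*z/(-18 + z) (D(z) = (z + z)/(z - 18) = (2*z)/(-18 + z) = 2*z/(-18 + z))
(55*(-1) + 388)*D(a(1, 6)) = (55*(-1) + 388)*(2*0/(-18 + 0)) = (-55 + 388)*(2*0/(-18)) = 333*(2*0*(-1/18)) = 333*0 = 0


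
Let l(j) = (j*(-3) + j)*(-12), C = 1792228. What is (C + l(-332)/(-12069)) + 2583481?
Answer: 17603479963/4023 ≈ 4.3757e+6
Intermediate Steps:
l(j) = 24*j (l(j) = (-3*j + j)*(-12) = -2*j*(-12) = 24*j)
(C + l(-332)/(-12069)) + 2583481 = (1792228 + (24*(-332))/(-12069)) + 2583481 = (1792228 - 7968*(-1/12069)) + 2583481 = (1792228 + 2656/4023) + 2583481 = 7210135900/4023 + 2583481 = 17603479963/4023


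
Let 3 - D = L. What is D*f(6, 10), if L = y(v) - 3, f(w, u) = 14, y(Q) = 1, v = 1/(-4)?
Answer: 70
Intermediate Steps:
v = -¼ ≈ -0.25000
L = -2 (L = 1 - 3 = -2)
D = 5 (D = 3 - 1*(-2) = 3 + 2 = 5)
D*f(6, 10) = 5*14 = 70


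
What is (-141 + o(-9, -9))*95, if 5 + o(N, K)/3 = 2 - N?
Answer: -11685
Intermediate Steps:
o(N, K) = -9 - 3*N (o(N, K) = -15 + 3*(2 - N) = -15 + (6 - 3*N) = -9 - 3*N)
(-141 + o(-9, -9))*95 = (-141 + (-9 - 3*(-9)))*95 = (-141 + (-9 + 27))*95 = (-141 + 18)*95 = -123*95 = -11685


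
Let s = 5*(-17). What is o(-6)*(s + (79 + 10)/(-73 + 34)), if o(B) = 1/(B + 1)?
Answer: 3404/195 ≈ 17.456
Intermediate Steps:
o(B) = 1/(1 + B)
s = -85
o(-6)*(s + (79 + 10)/(-73 + 34)) = (-85 + (79 + 10)/(-73 + 34))/(1 - 6) = (-85 + 89/(-39))/(-5) = -(-85 + 89*(-1/39))/5 = -(-85 - 89/39)/5 = -⅕*(-3404/39) = 3404/195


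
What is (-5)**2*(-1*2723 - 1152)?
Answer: -96875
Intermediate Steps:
(-5)**2*(-1*2723 - 1152) = 25*(-2723 - 1152) = 25*(-3875) = -96875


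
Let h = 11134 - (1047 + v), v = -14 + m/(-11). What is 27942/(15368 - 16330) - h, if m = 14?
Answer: -53604806/5291 ≈ -10131.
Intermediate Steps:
v = -168/11 (v = -14 + 14/(-11) = -14 + 14*(-1/11) = -14 - 14/11 = -168/11 ≈ -15.273)
h = 111125/11 (h = 11134 - (1047 - 168/11) = 11134 - 1*11349/11 = 11134 - 11349/11 = 111125/11 ≈ 10102.)
27942/(15368 - 16330) - h = 27942/(15368 - 16330) - 1*111125/11 = 27942/(-962) - 111125/11 = 27942*(-1/962) - 111125/11 = -13971/481 - 111125/11 = -53604806/5291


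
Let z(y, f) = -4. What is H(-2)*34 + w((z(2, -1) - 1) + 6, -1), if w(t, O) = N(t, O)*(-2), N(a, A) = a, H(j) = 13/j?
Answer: -223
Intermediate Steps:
w(t, O) = -2*t (w(t, O) = t*(-2) = -2*t)
H(-2)*34 + w((z(2, -1) - 1) + 6, -1) = (13/(-2))*34 - 2*((-4 - 1) + 6) = (13*(-½))*34 - 2*(-5 + 6) = -13/2*34 - 2*1 = -221 - 2 = -223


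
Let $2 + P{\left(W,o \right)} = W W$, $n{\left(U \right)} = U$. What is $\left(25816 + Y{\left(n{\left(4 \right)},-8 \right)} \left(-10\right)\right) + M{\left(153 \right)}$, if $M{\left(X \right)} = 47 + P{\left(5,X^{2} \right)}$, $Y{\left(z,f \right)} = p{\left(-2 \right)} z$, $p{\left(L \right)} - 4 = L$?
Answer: $25806$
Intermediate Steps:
$p{\left(L \right)} = 4 + L$
$P{\left(W,o \right)} = -2 + W^{2}$ ($P{\left(W,o \right)} = -2 + W W = -2 + W^{2}$)
$Y{\left(z,f \right)} = 2 z$ ($Y{\left(z,f \right)} = \left(4 - 2\right) z = 2 z$)
$M{\left(X \right)} = 70$ ($M{\left(X \right)} = 47 - \left(2 - 5^{2}\right) = 47 + \left(-2 + 25\right) = 47 + 23 = 70$)
$\left(25816 + Y{\left(n{\left(4 \right)},-8 \right)} \left(-10\right)\right) + M{\left(153 \right)} = \left(25816 + 2 \cdot 4 \left(-10\right)\right) + 70 = \left(25816 + 8 \left(-10\right)\right) + 70 = \left(25816 - 80\right) + 70 = 25736 + 70 = 25806$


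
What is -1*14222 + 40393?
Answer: 26171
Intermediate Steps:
-1*14222 + 40393 = -14222 + 40393 = 26171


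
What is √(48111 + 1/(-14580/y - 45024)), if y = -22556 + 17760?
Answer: √140188455842829815802/53980131 ≈ 219.34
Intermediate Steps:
y = -4796
√(48111 + 1/(-14580/y - 45024)) = √(48111 + 1/(-14580/(-4796) - 45024)) = √(48111 + 1/(-14580*(-1/4796) - 45024)) = √(48111 + 1/(3645/1199 - 45024)) = √(48111 + 1/(-53980131/1199)) = √(48111 - 1199/53980131) = √(2597038081342/53980131) = √140188455842829815802/53980131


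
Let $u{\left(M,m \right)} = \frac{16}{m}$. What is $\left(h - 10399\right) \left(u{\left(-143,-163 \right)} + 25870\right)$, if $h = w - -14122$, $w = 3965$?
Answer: $\frac{32418712272}{163} \approx 1.9889 \cdot 10^{8}$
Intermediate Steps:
$h = 18087$ ($h = 3965 - -14122 = 3965 + 14122 = 18087$)
$\left(h - 10399\right) \left(u{\left(-143,-163 \right)} + 25870\right) = \left(18087 - 10399\right) \left(\frac{16}{-163} + 25870\right) = 7688 \left(16 \left(- \frac{1}{163}\right) + 25870\right) = 7688 \left(- \frac{16}{163} + 25870\right) = 7688 \cdot \frac{4216794}{163} = \frac{32418712272}{163}$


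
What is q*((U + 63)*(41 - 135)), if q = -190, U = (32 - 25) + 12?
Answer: 1464520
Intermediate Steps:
U = 19 (U = 7 + 12 = 19)
q*((U + 63)*(41 - 135)) = -190*(19 + 63)*(41 - 135) = -15580*(-94) = -190*(-7708) = 1464520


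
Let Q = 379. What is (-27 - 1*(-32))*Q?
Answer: 1895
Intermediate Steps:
(-27 - 1*(-32))*Q = (-27 - 1*(-32))*379 = (-27 + 32)*379 = 5*379 = 1895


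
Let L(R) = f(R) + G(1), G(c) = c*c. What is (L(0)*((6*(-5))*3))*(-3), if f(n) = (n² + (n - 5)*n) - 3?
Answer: -540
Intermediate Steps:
f(n) = -3 + n² + n*(-5 + n) (f(n) = (n² + (-5 + n)*n) - 3 = (n² + n*(-5 + n)) - 3 = -3 + n² + n*(-5 + n))
G(c) = c²
L(R) = -2 - 5*R + 2*R² (L(R) = (-3 - 5*R + 2*R²) + 1² = (-3 - 5*R + 2*R²) + 1 = -2 - 5*R + 2*R²)
(L(0)*((6*(-5))*3))*(-3) = ((-2 - 5*0 + 2*0²)*((6*(-5))*3))*(-3) = ((-2 + 0 + 2*0)*(-30*3))*(-3) = ((-2 + 0 + 0)*(-90))*(-3) = -2*(-90)*(-3) = 180*(-3) = -540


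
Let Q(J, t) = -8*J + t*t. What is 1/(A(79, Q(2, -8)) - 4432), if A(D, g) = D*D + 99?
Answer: 1/1908 ≈ 0.00052411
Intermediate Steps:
Q(J, t) = t**2 - 8*J (Q(J, t) = -8*J + t**2 = t**2 - 8*J)
A(D, g) = 99 + D**2 (A(D, g) = D**2 + 99 = 99 + D**2)
1/(A(79, Q(2, -8)) - 4432) = 1/((99 + 79**2) - 4432) = 1/((99 + 6241) - 4432) = 1/(6340 - 4432) = 1/1908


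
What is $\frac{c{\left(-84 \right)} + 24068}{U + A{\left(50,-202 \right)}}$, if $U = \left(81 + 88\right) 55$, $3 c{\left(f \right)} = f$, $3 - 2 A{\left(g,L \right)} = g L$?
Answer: $\frac{48080}{28693} \approx 1.6757$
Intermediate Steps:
$A{\left(g,L \right)} = \frac{3}{2} - \frac{L g}{2}$ ($A{\left(g,L \right)} = \frac{3}{2} - \frac{g L}{2} = \frac{3}{2} - \frac{L g}{2}$)
$c{\left(f \right)} = \frac{f}{3}$
$U = 9295$ ($U = 169 \cdot 55 = 9295$)
$\frac{c{\left(-84 \right)} + 24068}{U + A{\left(50,-202 \right)}} = \frac{\frac{1}{3} \left(-84\right) + 24068}{9295 - \left(- \frac{3}{2} - 5050\right)} = \frac{-28 + 24068}{9295 + \left(\frac{3}{2} + 5050\right)} = \frac{24040}{9295 + \frac{10103}{2}} = \frac{24040}{\frac{28693}{2}} = 24040 \cdot \frac{2}{28693} = \frac{48080}{28693}$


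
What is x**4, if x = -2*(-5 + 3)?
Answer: 256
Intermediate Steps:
x = 4 (x = -2*(-2) = 4)
x**4 = 4**4 = 256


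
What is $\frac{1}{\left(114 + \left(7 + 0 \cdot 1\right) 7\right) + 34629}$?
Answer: $\frac{1}{34792} \approx 2.8742 \cdot 10^{-5}$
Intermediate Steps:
$\frac{1}{\left(114 + \left(7 + 0 \cdot 1\right) 7\right) + 34629} = \frac{1}{\left(114 + \left(7 + 0\right) 7\right) + 34629} = \frac{1}{\left(114 + 7 \cdot 7\right) + 34629} = \frac{1}{\left(114 + 49\right) + 34629} = \frac{1}{163 + 34629} = \frac{1}{34792}$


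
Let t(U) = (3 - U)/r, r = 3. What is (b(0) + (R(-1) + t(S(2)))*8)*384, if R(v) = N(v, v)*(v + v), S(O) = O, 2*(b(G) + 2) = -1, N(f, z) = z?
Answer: 6208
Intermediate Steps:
b(G) = -5/2 (b(G) = -2 + (½)*(-1) = -2 - ½ = -5/2)
R(v) = 2*v² (R(v) = v*(v + v) = v*(2*v) = 2*v²)
t(U) = 1 - U/3 (t(U) = (3 - U)/3 = (3 - U)*(⅓) = 1 - U/3)
(b(0) + (R(-1) + t(S(2)))*8)*384 = (-5/2 + (2*(-1)² + (1 - ⅓*2))*8)*384 = (-5/2 + (2*1 + (1 - ⅔))*8)*384 = (-5/2 + (2 + ⅓)*8)*384 = (-5/2 + (7/3)*8)*384 = (-5/2 + 56/3)*384 = (97/6)*384 = 6208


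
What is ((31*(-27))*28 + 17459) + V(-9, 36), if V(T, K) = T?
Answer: -5986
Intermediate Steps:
((31*(-27))*28 + 17459) + V(-9, 36) = ((31*(-27))*28 + 17459) - 9 = (-837*28 + 17459) - 9 = (-23436 + 17459) - 9 = -5977 - 9 = -5986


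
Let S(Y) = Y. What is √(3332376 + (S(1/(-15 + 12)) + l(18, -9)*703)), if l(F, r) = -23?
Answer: 22*√61665/3 ≈ 1821.0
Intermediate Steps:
√(3332376 + (S(1/(-15 + 12)) + l(18, -9)*703)) = √(3332376 + (1/(-15 + 12) - 23*703)) = √(3332376 + (1/(-3) - 16169)) = √(3332376 + (-⅓ - 16169)) = √(3332376 - 48508/3) = √(9948620/3) = 22*√61665/3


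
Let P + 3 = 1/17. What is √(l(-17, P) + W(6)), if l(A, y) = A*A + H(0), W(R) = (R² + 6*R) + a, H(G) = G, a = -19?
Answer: 3*√38 ≈ 18.493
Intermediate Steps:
P = -50/17 (P = -3 + 1/17 = -50/17 ≈ -2.9412)
W(R) = -19 + R² + 6*R (W(R) = (R² + 6*R) - 19 = -19 + R² + 6*R)
l(A, y) = A² (l(A, y) = A*A + 0 = A² + 0 = A²)
√(l(-17, P) + W(6)) = √((-17)² + (-19 + 6² + 6*6)) = √(289 + (-19 + 36 + 36)) = √(289 + 53) = √342 = 3*√38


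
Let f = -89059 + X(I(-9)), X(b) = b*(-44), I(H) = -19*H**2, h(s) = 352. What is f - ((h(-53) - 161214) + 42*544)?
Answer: 116671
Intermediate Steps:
X(b) = -44*b
f = -21343 (f = -89059 - (-836)*(-9)**2 = -89059 - (-836)*81 = -89059 - 44*(-1539) = -89059 + 67716 = -21343)
f - ((h(-53) - 161214) + 42*544) = -21343 - ((352 - 161214) + 42*544) = -21343 - (-160862 + 22848) = -21343 - 1*(-138014) = -21343 + 138014 = 116671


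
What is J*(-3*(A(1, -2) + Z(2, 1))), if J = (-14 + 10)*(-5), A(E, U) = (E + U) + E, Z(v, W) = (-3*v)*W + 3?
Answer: 180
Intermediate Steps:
Z(v, W) = 3 - 3*W*v (Z(v, W) = -3*W*v + 3 = 3 - 3*W*v)
A(E, U) = U + 2*E
J = 20 (J = -4*(-5) = 20)
J*(-3*(A(1, -2) + Z(2, 1))) = 20*(-3*((-2 + 2*1) + (3 - 3*1*2))) = 20*(-3*((-2 + 2) + (3 - 6))) = 20*(-3*(0 - 3)) = 20*(-3*(-3)) = 20*9 = 180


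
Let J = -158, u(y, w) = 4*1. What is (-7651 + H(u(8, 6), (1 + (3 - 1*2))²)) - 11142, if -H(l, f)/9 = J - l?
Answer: -17335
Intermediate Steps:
u(y, w) = 4
H(l, f) = 1422 + 9*l (H(l, f) = -9*(-158 - l) = 1422 + 9*l)
(-7651 + H(u(8, 6), (1 + (3 - 1*2))²)) - 11142 = (-7651 + (1422 + 9*4)) - 11142 = (-7651 + (1422 + 36)) - 11142 = (-7651 + 1458) - 11142 = -6193 - 11142 = -17335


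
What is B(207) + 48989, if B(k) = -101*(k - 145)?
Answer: 42727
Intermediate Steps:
B(k) = 14645 - 101*k (B(k) = -101*(-145 + k) = 14645 - 101*k)
B(207) + 48989 = (14645 - 101*207) + 48989 = (14645 - 20907) + 48989 = -6262 + 48989 = 42727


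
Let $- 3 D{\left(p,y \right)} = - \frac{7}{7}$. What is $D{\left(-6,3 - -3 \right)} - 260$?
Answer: $- \frac{779}{3} \approx -259.67$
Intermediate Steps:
$D{\left(p,y \right)} = \frac{1}{3}$ ($D{\left(p,y \right)} = - \frac{\left(-7\right) \frac{1}{7}}{3} = \left(- \frac{1}{3}\right) \left(-1\right) = \frac{1}{3}$)
$D{\left(-6,3 - -3 \right)} - 260 = \frac{1}{3} - 260 = - \frac{779}{3}$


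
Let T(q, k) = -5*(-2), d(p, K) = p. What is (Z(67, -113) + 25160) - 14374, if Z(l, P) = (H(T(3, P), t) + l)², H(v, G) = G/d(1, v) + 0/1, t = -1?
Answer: 15142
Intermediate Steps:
T(q, k) = 10
H(v, G) = G (H(v, G) = G/1 + 0/1 = G*1 + 0*1 = G + 0 = G)
Z(l, P) = (-1 + l)²
(Z(67, -113) + 25160) - 14374 = ((-1 + 67)² + 25160) - 14374 = (66² + 25160) - 14374 = (4356 + 25160) - 14374 = 29516 - 14374 = 15142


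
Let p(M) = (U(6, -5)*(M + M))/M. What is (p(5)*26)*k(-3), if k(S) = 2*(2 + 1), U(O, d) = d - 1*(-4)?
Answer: -312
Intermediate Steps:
U(O, d) = 4 + d (U(O, d) = d + 4 = 4 + d)
p(M) = -2 (p(M) = ((4 - 5)*(M + M))/M = (-2*M)/M = -2)
k(S) = 6 (k(S) = 2*3 = 6)
(p(5)*26)*k(-3) = -2*26*6 = -52*6 = -312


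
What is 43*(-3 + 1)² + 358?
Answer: 530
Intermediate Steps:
43*(-3 + 1)² + 358 = 43*(-2)² + 358 = 43*4 + 358 = 172 + 358 = 530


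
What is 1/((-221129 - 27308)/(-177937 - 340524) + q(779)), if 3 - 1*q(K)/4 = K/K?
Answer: 518461/4396125 ≈ 0.11794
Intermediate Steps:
q(K) = 8 (q(K) = 12 - 4*K/K = 12 - 4*1 = 12 - 4 = 8)
1/((-221129 - 27308)/(-177937 - 340524) + q(779)) = 1/((-221129 - 27308)/(-177937 - 340524) + 8) = 1/(-248437/(-518461) + 8) = 1/(-248437*(-1/518461) + 8) = 1/(248437/518461 + 8) = 1/(4396125/518461) = 518461/4396125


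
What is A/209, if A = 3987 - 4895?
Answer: -908/209 ≈ -4.3445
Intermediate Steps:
A = -908
A/209 = -908/209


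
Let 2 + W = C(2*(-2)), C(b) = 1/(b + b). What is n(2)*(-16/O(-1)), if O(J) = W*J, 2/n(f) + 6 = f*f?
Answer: 128/17 ≈ 7.5294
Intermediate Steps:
C(b) = 1/(2*b)
W = -17/8 (W = -2 + 1/(2*((2*(-2)))) = -2 + (½)/(-4) = -2 + (½)*(-¼) = -2 - ⅛ = -17/8 ≈ -2.1250)
n(f) = 2/(-6 + f²) (n(f) = 2/(-6 + f*f) = 2/(-6 + f²))
O(J) = -17*J/8
n(2)*(-16/O(-1)) = (2/(-6 + 2²))*(-16/((-17/8*(-1)))) = (2/(-6 + 4))*(-16/17/8) = (2/(-2))*(-16*8/17) = (2*(-½))*(-128/17) = -1*(-128/17) = 128/17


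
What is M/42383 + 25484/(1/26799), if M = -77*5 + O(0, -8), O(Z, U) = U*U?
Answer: 28945288280907/42383 ≈ 6.8295e+8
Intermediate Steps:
O(Z, U) = U²
M = -321 (M = -77*5 + (-8)² = -385 + 64 = -321)
M/42383 + 25484/(1/26799) = -321/42383 + 25484/(1/26799) = -321*1/42383 + 25484/(1/26799) = -321/42383 + 25484*26799 = -321/42383 + 682945716 = 28945288280907/42383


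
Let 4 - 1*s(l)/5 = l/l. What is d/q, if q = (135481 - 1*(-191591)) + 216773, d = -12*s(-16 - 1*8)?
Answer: -36/108769 ≈ -0.00033098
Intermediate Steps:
s(l) = 15 (s(l) = 20 - 5*l/l = 20 - 5*1 = 20 - 5 = 15)
d = -180 (d = -12*15 = -180)
q = 543845 (q = (135481 + 191591) + 216773 = 327072 + 216773 = 543845)
d/q = -180/543845 = -180*1/543845 = -36/108769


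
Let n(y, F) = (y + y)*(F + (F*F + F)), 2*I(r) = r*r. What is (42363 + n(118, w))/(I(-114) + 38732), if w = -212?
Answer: 10549083/45230 ≈ 233.23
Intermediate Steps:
I(r) = r²/2 (I(r) = (r*r)/2 = r²/2)
n(y, F) = 2*y*(F² + 2*F) (n(y, F) = (2*y)*(F + (F² + F)) = (2*y)*(F + (F + F²)) = (2*y)*(F² + 2*F) = 2*y*(F² + 2*F))
(42363 + n(118, w))/(I(-114) + 38732) = (42363 + 2*(-212)*118*(2 - 212))/((½)*(-114)² + 38732) = (42363 + 2*(-212)*118*(-210))/((½)*12996 + 38732) = (42363 + 10506720)/(6498 + 38732) = 10549083/45230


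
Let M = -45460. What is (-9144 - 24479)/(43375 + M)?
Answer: 33623/2085 ≈ 16.126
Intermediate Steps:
(-9144 - 24479)/(43375 + M) = (-9144 - 24479)/(43375 - 45460) = -33623/(-2085) = -33623*(-1/2085) = 33623/2085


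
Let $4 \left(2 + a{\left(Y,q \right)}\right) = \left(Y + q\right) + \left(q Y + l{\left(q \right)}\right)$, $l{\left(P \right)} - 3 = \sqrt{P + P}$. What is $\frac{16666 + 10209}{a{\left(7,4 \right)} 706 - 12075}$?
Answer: $- \frac{81619375}{18322129} - \frac{9486875 \sqrt{2}}{36644258} \approx -4.8208$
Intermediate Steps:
$l{\left(P \right)} = 3 + \sqrt{2} \sqrt{P}$ ($l{\left(P \right)} = 3 + \sqrt{P + P} = 3 + \sqrt{2 P} = 3 + \sqrt{2} \sqrt{P}$)
$a{\left(Y,q \right)} = - \frac{5}{4} + \frac{Y}{4} + \frac{q}{4} + \frac{Y q}{4} + \frac{\sqrt{2} \sqrt{q}}{4}$ ($a{\left(Y,q \right)} = -2 + \frac{\left(Y + q\right) + \left(q Y + \left(3 + \sqrt{2} \sqrt{q}\right)\right)}{4} = -2 + \frac{\left(Y + q\right) + \left(Y q + \left(3 + \sqrt{2} \sqrt{q}\right)\right)}{4} = -2 + \frac{\left(Y + q\right) + \left(3 + Y q + \sqrt{2} \sqrt{q}\right)}{4} = -2 + \frac{3 + Y + q + Y q + \sqrt{2} \sqrt{q}}{4} = -2 + \left(\frac{3}{4} + \frac{Y}{4} + \frac{q}{4} + \frac{Y q}{4} + \frac{\sqrt{2} \sqrt{q}}{4}\right) = - \frac{5}{4} + \frac{Y}{4} + \frac{q}{4} + \frac{Y q}{4} + \frac{\sqrt{2} \sqrt{q}}{4}$)
$\frac{16666 + 10209}{a{\left(7,4 \right)} 706 - 12075} = \frac{16666 + 10209}{\left(- \frac{5}{4} + \frac{1}{4} \cdot 7 + \frac{1}{4} \cdot 4 + \frac{1}{4} \cdot 7 \cdot 4 + \frac{\sqrt{2} \sqrt{4}}{4}\right) 706 - 12075} = \frac{26875}{\left(- \frac{5}{4} + \frac{7}{4} + 1 + 7 + \frac{1}{4} \sqrt{2} \cdot 2\right) 706 - 12075} = \frac{26875}{\left(- \frac{5}{4} + \frac{7}{4} + 1 + 7 + \frac{\sqrt{2}}{2}\right) 706 - 12075} = \frac{26875}{\left(\frac{17}{2} + \frac{\sqrt{2}}{2}\right) 706 - 12075} = \frac{26875}{\left(6001 + 353 \sqrt{2}\right) - 12075} = \frac{26875}{-6074 + 353 \sqrt{2}}$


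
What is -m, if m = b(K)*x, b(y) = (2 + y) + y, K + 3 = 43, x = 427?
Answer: -35014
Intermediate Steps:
K = 40 (K = -3 + 43 = 40)
b(y) = 2 + 2*y
m = 35014 (m = (2 + 2*40)*427 = (2 + 80)*427 = 82*427 = 35014)
-m = -1*35014 = -35014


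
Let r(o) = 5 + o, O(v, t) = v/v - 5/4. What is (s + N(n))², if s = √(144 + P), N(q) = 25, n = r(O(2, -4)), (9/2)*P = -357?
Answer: (75 + √582)²/9 ≈ 1091.7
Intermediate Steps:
P = -238/3 (P = (2/9)*(-357) = -238/3 ≈ -79.333)
O(v, t) = -¼ (O(v, t) = 1 - 5*¼ = 1 - 5/4 = -¼)
n = 19/4 (n = 5 - ¼ = 19/4 ≈ 4.7500)
s = √582/3 (s = √(144 - 238/3) = √(194/3) = √582/3 ≈ 8.0416)
(s + N(n))² = (√582/3 + 25)² = (25 + √582/3)²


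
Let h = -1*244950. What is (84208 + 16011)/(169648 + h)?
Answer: -100219/75302 ≈ -1.3309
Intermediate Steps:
h = -244950
(84208 + 16011)/(169648 + h) = (84208 + 16011)/(169648 - 244950) = 100219/(-75302) = 100219*(-1/75302) = -100219/75302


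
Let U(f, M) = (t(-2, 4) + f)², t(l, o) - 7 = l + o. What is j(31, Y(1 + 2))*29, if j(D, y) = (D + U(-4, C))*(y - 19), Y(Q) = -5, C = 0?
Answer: -38976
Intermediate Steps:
t(l, o) = 7 + l + o (t(l, o) = 7 + (l + o) = 7 + l + o)
U(f, M) = (9 + f)² (U(f, M) = ((7 - 2 + 4) + f)² = (9 + f)²)
j(D, y) = (-19 + y)*(25 + D) (j(D, y) = (D + (9 - 4)²)*(y - 19) = (D + 5²)*(-19 + y) = (D + 25)*(-19 + y) = (25 + D)*(-19 + y) = (-19 + y)*(25 + D))
j(31, Y(1 + 2))*29 = (-475 - 19*31 + 25*(-5) + 31*(-5))*29 = (-475 - 589 - 125 - 155)*29 = -1344*29 = -38976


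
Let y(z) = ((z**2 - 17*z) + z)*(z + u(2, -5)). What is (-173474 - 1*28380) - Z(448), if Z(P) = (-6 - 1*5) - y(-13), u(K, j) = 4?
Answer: -205236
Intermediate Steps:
y(z) = (4 + z)*(z**2 - 16*z) (y(z) = ((z**2 - 17*z) + z)*(z + 4) = (z**2 - 16*z)*(4 + z) = (4 + z)*(z**2 - 16*z))
Z(P) = 3382 (Z(P) = (-6 - 1*5) - (-13)*(-64 + (-13)**2 - 12*(-13)) = (-6 - 5) - (-13)*(-64 + 169 + 156) = -11 - (-13)*261 = -11 - 1*(-3393) = -11 + 3393 = 3382)
(-173474 - 1*28380) - Z(448) = (-173474 - 1*28380) - 1*3382 = (-173474 - 28380) - 3382 = -201854 - 3382 = -205236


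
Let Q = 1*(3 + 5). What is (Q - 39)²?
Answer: 961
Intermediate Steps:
Q = 8 (Q = 1*8 = 8)
(Q - 39)² = (8 - 39)² = (-31)² = 961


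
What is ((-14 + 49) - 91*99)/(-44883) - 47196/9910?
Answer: -1014682864/222395265 ≈ -4.5625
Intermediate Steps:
((-14 + 49) - 91*99)/(-44883) - 47196/9910 = (35 - 9009)*(-1/44883) - 47196*1/9910 = -8974*(-1/44883) - 23598/4955 = 8974/44883 - 23598/4955 = -1014682864/222395265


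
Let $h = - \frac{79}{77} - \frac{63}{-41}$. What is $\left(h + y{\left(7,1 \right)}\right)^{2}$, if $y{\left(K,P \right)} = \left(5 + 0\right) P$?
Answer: $\frac{302655609}{9966649} \approx 30.367$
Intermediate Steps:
$y{\left(K,P \right)} = 5 P$
$h = \frac{1612}{3157}$ ($h = \left(-79\right) \frac{1}{77} - - \frac{63}{41} = - \frac{79}{77} + \frac{63}{41} = \frac{1612}{3157} \approx 0.51061$)
$\left(h + y{\left(7,1 \right)}\right)^{2} = \left(\frac{1612}{3157} + 5 \cdot 1\right)^{2} = \left(\frac{1612}{3157} + 5\right)^{2} = \left(\frac{17397}{3157}\right)^{2} = \frac{302655609}{9966649}$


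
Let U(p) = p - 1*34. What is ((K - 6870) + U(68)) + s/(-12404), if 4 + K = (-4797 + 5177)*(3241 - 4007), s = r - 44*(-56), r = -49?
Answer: -527914585/1772 ≈ -2.9792e+5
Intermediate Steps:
s = 2415 (s = -49 - 44*(-56) = -49 + 2464 = 2415)
U(p) = -34 + p (U(p) = p - 34 = -34 + p)
K = -291084 (K = -4 + (-4797 + 5177)*(3241 - 4007) = -4 + 380*(-766) = -4 - 291080 = -291084)
((K - 6870) + U(68)) + s/(-12404) = ((-291084 - 6870) + (-34 + 68)) + 2415/(-12404) = (-297954 + 34) + 2415*(-1/12404) = -297920 - 345/1772 = -527914585/1772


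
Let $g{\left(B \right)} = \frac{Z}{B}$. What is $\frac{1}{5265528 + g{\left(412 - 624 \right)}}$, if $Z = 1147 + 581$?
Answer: $\frac{53}{279072552} \approx 1.8991 \cdot 10^{-7}$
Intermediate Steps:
$Z = 1728$
$g{\left(B \right)} = \frac{1728}{B}$
$\frac{1}{5265528 + g{\left(412 - 624 \right)}} = \frac{1}{5265528 + \frac{1728}{412 - 624}} = \frac{1}{5265528 + \frac{1728}{-212}} = \frac{1}{5265528 + 1728 \left(- \frac{1}{212}\right)} = \frac{1}{5265528 - \frac{432}{53}} = \frac{1}{\frac{279072552}{53}} = \frac{53}{279072552}$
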